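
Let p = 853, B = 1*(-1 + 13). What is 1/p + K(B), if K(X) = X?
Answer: 10237/853 ≈ 12.001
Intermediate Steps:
B = 12 (B = 1*12 = 12)
1/p + K(B) = 1/853 + 12 = 10237/853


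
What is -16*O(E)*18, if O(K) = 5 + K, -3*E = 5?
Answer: -960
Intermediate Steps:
E = -5/3 (E = -⅓*5 = -5/3 ≈ -1.6667)
-16*O(E)*18 = -16*(5 - 5/3)*18 = -16*10/3*18 = -160/3*18 = -960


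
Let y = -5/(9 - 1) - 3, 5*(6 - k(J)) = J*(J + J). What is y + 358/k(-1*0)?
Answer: 1345/24 ≈ 56.042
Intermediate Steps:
k(J) = 6 - 2*J**2/5 (k(J) = 6 - J*(J + J)/5 = 6 - J*2*J/5 = 6 - 2*J**2/5)
y = -29/8 (y = -5/8 - 3 = -29/8 ≈ -3.6250)
y + 358/k(-1*0) = -29/8 + 358/(6 - 2*(-1*0)**2/5) = -29/8 + 358/(6 - 2/5*0**2) = -29/8 + 358/(6 - 2/5*0) = -29/8 + 358/(6 + 0) = -29/8 + 358/6 = -29/8 + 358*(1/6) = -29/8 + 179/3 = 1345/24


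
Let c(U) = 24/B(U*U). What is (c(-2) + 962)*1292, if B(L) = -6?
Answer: 1237736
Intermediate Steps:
c(U) = -4 (c(U) = 24/(-6) = 24*(-⅙) = -4)
(c(-2) + 962)*1292 = (-4 + 962)*1292 = 958*1292 = 1237736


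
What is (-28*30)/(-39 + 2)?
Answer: 840/37 ≈ 22.703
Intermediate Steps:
(-28*30)/(-39 + 2) = -840/(-37) = -840*(-1/37) = 840/37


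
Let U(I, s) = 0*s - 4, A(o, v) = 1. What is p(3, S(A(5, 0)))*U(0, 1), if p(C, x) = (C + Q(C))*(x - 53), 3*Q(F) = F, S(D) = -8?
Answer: 976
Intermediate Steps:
U(I, s) = -4 (U(I, s) = 0 - 4 = -4)
Q(F) = F/3
p(C, x) = 4*C*(-53 + x)/3 (p(C, x) = (C + C/3)*(x - 53) = (4*C/3)*(-53 + x) = 4*C*(-53 + x)/3)
p(3, S(A(5, 0)))*U(0, 1) = ((4/3)*3*(-53 - 8))*(-4) = ((4/3)*3*(-61))*(-4) = -244*(-4) = 976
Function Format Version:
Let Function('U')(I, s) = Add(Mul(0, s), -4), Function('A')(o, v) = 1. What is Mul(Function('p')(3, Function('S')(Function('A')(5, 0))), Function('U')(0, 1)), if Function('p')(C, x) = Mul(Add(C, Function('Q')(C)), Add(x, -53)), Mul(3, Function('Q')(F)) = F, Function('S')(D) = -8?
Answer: 976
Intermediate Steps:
Function('U')(I, s) = -4 (Function('U')(I, s) = Add(0, -4) = -4)
Function('Q')(F) = Mul(Rational(1, 3), F)
Function('p')(C, x) = Mul(Rational(4, 3), C, Add(-53, x)) (Function('p')(C, x) = Mul(Add(C, Mul(Rational(1, 3), C)), Add(x, -53)) = Mul(Mul(Rational(4, 3), C), Add(-53, x)) = Mul(Rational(4, 3), C, Add(-53, x)))
Mul(Function('p')(3, Function('S')(Function('A')(5, 0))), Function('U')(0, 1)) = Mul(Mul(Rational(4, 3), 3, Add(-53, -8)), -4) = Mul(Mul(Rational(4, 3), 3, -61), -4) = Mul(-244, -4) = 976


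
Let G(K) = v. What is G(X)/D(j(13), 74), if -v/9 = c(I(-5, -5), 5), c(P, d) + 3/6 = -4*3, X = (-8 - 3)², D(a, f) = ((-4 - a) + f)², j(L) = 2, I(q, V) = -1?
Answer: 225/9248 ≈ 0.024330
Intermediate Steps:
D(a, f) = (-4 + f - a)²
X = 121 (X = (-11)² = 121)
c(P, d) = -25/2 (c(P, d) = -½ - 4*3 = -½ - 12 = -25/2)
v = 225/2 (v = -9*(-25/2) = 225/2 ≈ 112.50)
G(K) = 225/2
G(X)/D(j(13), 74) = 225/(2*((4 + 2 - 1*74)²)) = 225/(2*((4 + 2 - 74)²)) = 225/(2*((-68)²)) = (225/2)/4624 = (225/2)*(1/4624) = 225/9248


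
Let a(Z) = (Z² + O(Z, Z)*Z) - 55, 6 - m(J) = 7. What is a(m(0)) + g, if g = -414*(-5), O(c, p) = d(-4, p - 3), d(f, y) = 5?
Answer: 2011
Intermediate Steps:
O(c, p) = 5
m(J) = -1 (m(J) = 6 - 1*7 = 6 - 7 = -1)
g = 2070
a(Z) = -55 + Z² + 5*Z (a(Z) = (Z² + 5*Z) - 55 = -55 + Z² + 5*Z)
a(m(0)) + g = (-55 + (-1)² + 5*(-1)) + 2070 = (-55 + 1 - 5) + 2070 = -59 + 2070 = 2011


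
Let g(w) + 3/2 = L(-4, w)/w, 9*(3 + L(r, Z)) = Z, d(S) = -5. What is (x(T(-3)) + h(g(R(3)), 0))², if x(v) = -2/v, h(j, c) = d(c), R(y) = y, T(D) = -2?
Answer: 16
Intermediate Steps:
L(r, Z) = -3 + Z/9
g(w) = -3/2 + (-3 + w/9)/w
h(j, c) = -5
(x(T(-3)) + h(g(R(3)), 0))² = (-2/(-2) - 5)² = (-2*(-½) - 5)² = (1 - 5)² = (-4)² = 16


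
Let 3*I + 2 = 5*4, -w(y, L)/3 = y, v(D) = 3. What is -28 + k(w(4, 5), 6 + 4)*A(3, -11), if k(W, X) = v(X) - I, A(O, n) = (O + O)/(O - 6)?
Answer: -22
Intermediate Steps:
w(y, L) = -3*y
A(O, n) = 2*O/(-6 + O) (A(O, n) = (2*O)/(-6 + O) = 2*O/(-6 + O))
I = 6 (I = -⅔ + (5*4)/3 = -⅔ + (⅓)*20 = -⅔ + 20/3 = 6)
k(W, X) = -3 (k(W, X) = 3 - 1*6 = 3 - 6 = -3)
-28 + k(w(4, 5), 6 + 4)*A(3, -11) = -28 - 6*3/(-6 + 3) = -28 - 6*3/(-3) = -28 - 6*3*(-1)/3 = -28 - 3*(-2) = -28 + 6 = -22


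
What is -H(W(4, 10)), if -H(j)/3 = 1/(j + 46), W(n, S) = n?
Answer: 3/50 ≈ 0.060000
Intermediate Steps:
H(j) = -3/(46 + j) (H(j) = -3/(j + 46) = -3/(46 + j))
-H(W(4, 10)) = -(-3)/(46 + 4) = -(-3)/50 = -1*(-3/50) = 3/50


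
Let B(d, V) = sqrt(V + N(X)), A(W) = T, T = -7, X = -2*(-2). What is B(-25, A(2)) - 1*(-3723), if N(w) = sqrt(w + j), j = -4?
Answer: 3723 + I*sqrt(7) ≈ 3723.0 + 2.6458*I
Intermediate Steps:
X = 4
N(w) = sqrt(-4 + w) (N(w) = sqrt(w - 4) = sqrt(-4 + w))
A(W) = -7
B(d, V) = sqrt(V) (B(d, V) = sqrt(V + sqrt(-4 + 4)) = sqrt(V + sqrt(0)) = sqrt(V + 0) = sqrt(V))
B(-25, A(2)) - 1*(-3723) = sqrt(-7) - 1*(-3723) = I*sqrt(7) + 3723 = 3723 + I*sqrt(7)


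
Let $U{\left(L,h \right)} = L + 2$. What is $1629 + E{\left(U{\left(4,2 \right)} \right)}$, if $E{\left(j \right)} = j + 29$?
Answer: $1664$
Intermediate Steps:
$U{\left(L,h \right)} = 2 + L$
$E{\left(j \right)} = 29 + j$
$1629 + E{\left(U{\left(4,2 \right)} \right)} = 1629 + \left(29 + \left(2 + 4\right)\right) = 1629 + \left(29 + 6\right) = 1629 + 35 = 1664$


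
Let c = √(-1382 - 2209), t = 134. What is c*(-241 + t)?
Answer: -321*I*√399 ≈ -6412.0*I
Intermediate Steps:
c = 3*I*√399 (c = √(-3591) = 3*I*√399 ≈ 59.925*I)
c*(-241 + t) = (3*I*√399)*(-241 + 134) = (3*I*√399)*(-107) = -321*I*√399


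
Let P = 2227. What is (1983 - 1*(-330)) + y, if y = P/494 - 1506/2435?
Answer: 2786963351/1202890 ≈ 2316.9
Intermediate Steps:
y = 4678781/1202890 (y = 2227/494 - 1506/2435 = 4678781/1202890 ≈ 3.8896)
(1983 - 1*(-330)) + y = (1983 - 1*(-330)) + 4678781/1202890 = (1983 + 330) + 4678781/1202890 = 2313 + 4678781/1202890 = 2786963351/1202890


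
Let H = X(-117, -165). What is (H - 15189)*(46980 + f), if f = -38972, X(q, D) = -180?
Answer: -123074952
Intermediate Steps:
H = -180
(H - 15189)*(46980 + f) = (-180 - 15189)*(46980 - 38972) = -15369*8008 = -123074952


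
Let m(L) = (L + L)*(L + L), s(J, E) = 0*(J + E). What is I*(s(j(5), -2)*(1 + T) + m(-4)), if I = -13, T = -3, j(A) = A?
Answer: -832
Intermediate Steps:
s(J, E) = 0 (s(J, E) = 0*(E + J) = 0)
m(L) = 4*L² (m(L) = (2*L)*(2*L) = 4*L²)
I*(s(j(5), -2)*(1 + T) + m(-4)) = -13*(0*(1 - 3) + 4*(-4)²) = -13*(0*(-2) + 4*16) = -13*(0 + 64) = -13*64 = -832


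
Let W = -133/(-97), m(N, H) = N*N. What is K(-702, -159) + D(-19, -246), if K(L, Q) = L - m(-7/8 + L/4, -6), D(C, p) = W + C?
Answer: -197586793/6208 ≈ -31828.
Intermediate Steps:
m(N, H) = N²
W = 133/97 (W = -133*(-1/97) = 133/97 ≈ 1.3711)
D(C, p) = 133/97 + C
K(L, Q) = L - (-7/8 + L/4)²
K(-702, -159) + D(-19, -246) = (-702 - (-7 + 2*(-702))²/64) + (133/97 - 19) = (-702 - (-7 - 1404)²/64) - 1710/97 = (-702 - 1/64*(-1411)²) - 1710/97 = (-702 - 1/64*1990921) - 1710/97 = (-702 - 1990921/64) - 1710/97 = -2035849/64 - 1710/97 = -197586793/6208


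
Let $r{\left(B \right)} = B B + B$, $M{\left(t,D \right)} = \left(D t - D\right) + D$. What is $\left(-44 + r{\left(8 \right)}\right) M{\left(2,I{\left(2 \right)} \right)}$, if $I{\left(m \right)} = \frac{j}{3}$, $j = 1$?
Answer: $\frac{56}{3} \approx 18.667$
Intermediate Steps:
$I{\left(m \right)} = \frac{1}{3}$ ($I{\left(m \right)} = 1 \cdot \frac{1}{3} = \frac{1}{3}$)
$M{\left(t,D \right)} = D t$ ($M{\left(t,D \right)} = \left(- D + D t\right) + D = D t$)
$r{\left(B \right)} = B + B^{2}$ ($r{\left(B \right)} = B^{2} + B = B + B^{2}$)
$\left(-44 + r{\left(8 \right)}\right) M{\left(2,I{\left(2 \right)} \right)} = \left(-44 + 8 \left(1 + 8\right)\right) \frac{1}{3} \cdot 2 = \left(-44 + 8 \cdot 9\right) \frac{2}{3} = \left(-44 + 72\right) \frac{2}{3} = 28 \cdot \frac{2}{3} = \frac{56}{3}$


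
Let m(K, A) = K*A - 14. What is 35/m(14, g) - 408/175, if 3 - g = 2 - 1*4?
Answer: -2389/1400 ≈ -1.7064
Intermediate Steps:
g = 5 (g = 3 - (2 - 1*4) = 3 - (2 - 4) = 3 - 1*(-2) = 3 + 2 = 5)
m(K, A) = -14 + A*K (m(K, A) = A*K - 14 = -14 + A*K)
35/m(14, g) - 408/175 = 35/(-14 + 5*14) - 408/175 = 35/(-14 + 70) - 408*1/175 = 35/56 - 408/175 = 35*(1/56) - 408/175 = 5/8 - 408/175 = -2389/1400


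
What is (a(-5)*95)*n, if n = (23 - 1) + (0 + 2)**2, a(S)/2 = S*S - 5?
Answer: 98800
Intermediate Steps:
a(S) = -10 + 2*S**2 (a(S) = 2*(S*S - 5) = 2*(S**2 - 5) = 2*(-5 + S**2) = -10 + 2*S**2)
n = 26 (n = 22 + 2**2 = 22 + 4 = 26)
(a(-5)*95)*n = ((-10 + 2*(-5)**2)*95)*26 = ((-10 + 2*25)*95)*26 = ((-10 + 50)*95)*26 = (40*95)*26 = 3800*26 = 98800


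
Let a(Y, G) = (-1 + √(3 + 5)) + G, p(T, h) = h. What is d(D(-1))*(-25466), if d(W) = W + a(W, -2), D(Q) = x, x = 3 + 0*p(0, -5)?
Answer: -50932*√2 ≈ -72029.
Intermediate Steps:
a(Y, G) = -1 + G + 2*√2 (a(Y, G) = (-1 + √8) + G = (-1 + 2*√2) + G = -1 + G + 2*√2)
x = 3 (x = 3 + 0*(-5) = 3 + 0 = 3)
D(Q) = 3
d(W) = -3 + W + 2*√2 (d(W) = W + (-1 - 2 + 2*√2) = W + (-3 + 2*√2) = -3 + W + 2*√2)
d(D(-1))*(-25466) = (-3 + 3 + 2*√2)*(-25466) = (2*√2)*(-25466) = -50932*√2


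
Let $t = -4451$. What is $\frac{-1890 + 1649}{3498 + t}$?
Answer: $\frac{241}{953} \approx 0.25289$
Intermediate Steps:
$\frac{-1890 + 1649}{3498 + t} = \frac{-1890 + 1649}{3498 - 4451} = - \frac{241}{-953} = \left(-241\right) \left(- \frac{1}{953}\right) = \frac{241}{953}$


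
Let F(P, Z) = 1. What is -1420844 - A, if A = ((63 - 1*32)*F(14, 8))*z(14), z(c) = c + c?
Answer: -1421712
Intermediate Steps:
z(c) = 2*c
A = 868 (A = ((63 - 1*32)*1)*(2*14) = ((63 - 32)*1)*28 = (31*1)*28 = 31*28 = 868)
-1420844 - A = -1420844 - 1*868 = -1420844 - 868 = -1421712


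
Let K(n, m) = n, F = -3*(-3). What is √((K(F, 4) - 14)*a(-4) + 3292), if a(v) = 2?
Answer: √3282 ≈ 57.289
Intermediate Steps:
F = 9
√((K(F, 4) - 14)*a(-4) + 3292) = √((9 - 14)*2 + 3292) = √(-5*2 + 3292) = √(-10 + 3292) = √3282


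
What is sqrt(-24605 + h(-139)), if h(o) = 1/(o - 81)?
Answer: I*sqrt(297720555)/110 ≈ 156.86*I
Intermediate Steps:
h(o) = 1/(-81 + o)
sqrt(-24605 + h(-139)) = sqrt(-24605 + 1/(-81 - 139)) = sqrt(-24605 + 1/(-220)) = sqrt(-24605 - 1/220) = sqrt(-5413101/220) = I*sqrt(297720555)/110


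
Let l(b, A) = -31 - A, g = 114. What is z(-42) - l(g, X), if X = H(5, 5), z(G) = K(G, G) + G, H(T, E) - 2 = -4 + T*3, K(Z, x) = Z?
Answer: -40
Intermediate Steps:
H(T, E) = -2 + 3*T (H(T, E) = 2 + (-4 + T*3) = 2 + (-4 + 3*T) = -2 + 3*T)
z(G) = 2*G (z(G) = G + G = 2*G)
X = 13 (X = -2 + 3*5 = -2 + 15 = 13)
z(-42) - l(g, X) = 2*(-42) - (-31 - 1*13) = -84 - (-31 - 13) = -84 - 1*(-44) = -84 + 44 = -40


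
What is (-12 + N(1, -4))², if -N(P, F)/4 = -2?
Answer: 16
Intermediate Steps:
N(P, F) = 8 (N(P, F) = -4*(-2) = 8)
(-12 + N(1, -4))² = (-12 + 8)² = (-4)² = 16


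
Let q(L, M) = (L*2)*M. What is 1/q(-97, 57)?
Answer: -1/11058 ≈ -9.0432e-5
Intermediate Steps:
q(L, M) = 2*L*M (q(L, M) = (2*L)*M = 2*L*M)
1/q(-97, 57) = 1/(2*(-97)*57) = 1/(-11058) = -1/11058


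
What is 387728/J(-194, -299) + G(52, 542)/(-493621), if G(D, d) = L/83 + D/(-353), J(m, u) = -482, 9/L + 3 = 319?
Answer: -885993788231735657/1101413893465924 ≈ -804.42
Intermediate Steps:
L = 9/316 (L = 9/(-3 + 319) = 9/316 ≈ 0.028481)
G(D, d) = 9/26228 - D/353 (G(D, d) = (9/316)/83 + D/(-353) = (9/316)*(1/83) + D*(-1/353) = 9/26228 - D/353)
387728/J(-194, -299) + G(52, 542)/(-493621) = 387728/(-482) + (9/26228 - 1/353*52)/(-493621) = 387728*(-1/482) + (9/26228 - 52/353)*(-1/493621) = -193864/241 - 1360679/9258484*(-1/493621) = -193864/241 + 1360679/4570182130564 = -885993788231735657/1101413893465924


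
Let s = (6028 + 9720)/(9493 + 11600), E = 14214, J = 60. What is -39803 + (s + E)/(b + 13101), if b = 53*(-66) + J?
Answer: -8112413661527/203821659 ≈ -39802.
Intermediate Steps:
b = -3438 (b = 53*(-66) + 60 = -3498 + 60 = -3438)
s = 15748/21093 ≈ 0.74660
-39803 + (s + E)/(b + 13101) = -39803 + (15748/21093 + 14214)/(-3438 + 13101) = -39803 + (299831650/21093)/9663 = -39803 + (299831650/21093)*(1/9663) = -39803 + 299831650/203821659 = -8112413661527/203821659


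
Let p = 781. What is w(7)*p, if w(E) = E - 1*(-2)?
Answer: 7029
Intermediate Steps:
w(E) = 2 + E (w(E) = E + 2 = 2 + E)
w(7)*p = (2 + 7)*781 = 9*781 = 7029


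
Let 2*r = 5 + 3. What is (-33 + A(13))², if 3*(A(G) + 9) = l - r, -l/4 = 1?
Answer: 17956/9 ≈ 1995.1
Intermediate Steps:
l = -4 (l = -4*1 = -4)
r = 4 (r = (5 + 3)/2 = (½)*8 = 4)
A(G) = -35/3 (A(G) = -9 + (-4 - 1*4)/3 = -9 + (-4 - 4)/3 = -9 + (⅓)*(-8) = -9 - 8/3 = -35/3)
(-33 + A(13))² = (-33 - 35/3)² = (-134/3)² = 17956/9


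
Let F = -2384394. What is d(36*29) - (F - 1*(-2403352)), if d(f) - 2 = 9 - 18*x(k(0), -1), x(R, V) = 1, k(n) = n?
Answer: -18965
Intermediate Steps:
d(f) = -7 (d(f) = 2 + (9 - 18*1) = 2 + (9 - 18) = 2 - 9 = -7)
d(36*29) - (F - 1*(-2403352)) = -7 - (-2384394 - 1*(-2403352)) = -7 - (-2384394 + 2403352) = -7 - 1*18958 = -7 - 18958 = -18965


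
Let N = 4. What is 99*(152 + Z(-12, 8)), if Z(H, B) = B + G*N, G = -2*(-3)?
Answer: 18216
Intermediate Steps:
G = 6
Z(H, B) = 24 + B (Z(H, B) = B + 6*4 = B + 24 = 24 + B)
99*(152 + Z(-12, 8)) = 99*(152 + (24 + 8)) = 99*(152 + 32) = 99*184 = 18216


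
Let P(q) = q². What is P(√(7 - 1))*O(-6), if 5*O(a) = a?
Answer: -36/5 ≈ -7.2000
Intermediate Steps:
O(a) = a/5
P(√(7 - 1))*O(-6) = (√(7 - 1))²*((⅕)*(-6)) = (√6)²*(-6/5) = 6*(-6/5) = -36/5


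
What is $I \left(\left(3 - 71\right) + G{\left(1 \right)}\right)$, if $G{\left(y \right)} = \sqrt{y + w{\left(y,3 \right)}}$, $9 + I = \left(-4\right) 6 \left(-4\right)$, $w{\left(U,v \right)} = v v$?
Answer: $-5916 + 87 \sqrt{10} \approx -5640.9$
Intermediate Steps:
$w{\left(U,v \right)} = v^{2}$
$I = 87$ ($I = -9 + \left(-4\right) 6 \left(-4\right) = -9 - -96 = -9 + 96 = 87$)
$G{\left(y \right)} = \sqrt{9 + y}$ ($G{\left(y \right)} = \sqrt{y + 3^{2}} = \sqrt{y + 9} = \sqrt{9 + y}$)
$I \left(\left(3 - 71\right) + G{\left(1 \right)}\right) = 87 \left(\left(3 - 71\right) + \sqrt{9 + 1}\right) = 87 \left(\left(3 - 71\right) + \sqrt{10}\right) = 87 \left(-68 + \sqrt{10}\right) = -5916 + 87 \sqrt{10}$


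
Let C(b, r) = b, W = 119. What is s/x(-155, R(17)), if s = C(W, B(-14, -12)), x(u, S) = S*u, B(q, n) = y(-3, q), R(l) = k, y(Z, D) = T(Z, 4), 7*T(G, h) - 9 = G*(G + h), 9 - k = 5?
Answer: -119/620 ≈ -0.19194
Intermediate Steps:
k = 4 (k = 9 - 1*5 = 9 - 5 = 4)
T(G, h) = 9/7 + G*(G + h)/7 (T(G, h) = 9/7 + (G*(G + h))/7 = 9/7 + G*(G + h)/7)
y(Z, D) = 9/7 + Z²/7 + 4*Z/7 (y(Z, D) = 9/7 + Z²/7 + (⅐)*Z*4 = 9/7 + Z²/7 + 4*Z/7)
R(l) = 4
B(q, n) = 6/7 (B(q, n) = 9/7 + (⅐)*(-3)² + (4/7)*(-3) = 9/7 + (⅐)*9 - 12/7 = 9/7 + 9/7 - 12/7 = 6/7)
s = 119
s/x(-155, R(17)) = 119/((4*(-155))) = 119/(-620) = 119*(-1/620) = -119/620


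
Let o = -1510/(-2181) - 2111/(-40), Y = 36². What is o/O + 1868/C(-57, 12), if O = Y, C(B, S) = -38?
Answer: -105512254031/2148197760 ≈ -49.117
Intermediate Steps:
Y = 1296
o = 4664491/87240 (o = -1510*(-1/2181) - 2111*(-1/40) = 1510/2181 + 2111/40 = 4664491/87240 ≈ 53.467)
O = 1296
o/O + 1868/C(-57, 12) = (4664491/87240)/1296 + 1868/(-38) = (4664491/87240)*(1/1296) + 1868*(-1/38) = 4664491/113063040 - 934/19 = -105512254031/2148197760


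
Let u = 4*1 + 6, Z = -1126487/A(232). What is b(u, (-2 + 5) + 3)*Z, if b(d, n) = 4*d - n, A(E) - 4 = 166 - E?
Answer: 19150279/31 ≈ 6.1775e+5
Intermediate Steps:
A(E) = 170 - E (A(E) = 4 + (166 - E) = 170 - E)
Z = 1126487/62 (Z = -1126487/(170 - 1*232) = -1126487/(170 - 232) = -1126487/(-62) = -1126487*(-1/62) = 1126487/62 ≈ 18169.)
u = 10 (u = 4 + 6 = 10)
b(d, n) = -n + 4*d
b(u, (-2 + 5) + 3)*Z = (-((-2 + 5) + 3) + 4*10)*(1126487/62) = (-(3 + 3) + 40)*(1126487/62) = (-1*6 + 40)*(1126487/62) = (-6 + 40)*(1126487/62) = 34*(1126487/62) = 19150279/31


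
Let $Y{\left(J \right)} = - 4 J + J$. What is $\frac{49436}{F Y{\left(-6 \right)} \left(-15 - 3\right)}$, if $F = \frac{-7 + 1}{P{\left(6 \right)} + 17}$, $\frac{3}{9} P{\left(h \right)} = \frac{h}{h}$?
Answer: $\frac{123590}{243} \approx 508.6$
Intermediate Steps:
$Y{\left(J \right)} = - 3 J$
$P{\left(h \right)} = 3$ ($P{\left(h \right)} = 3 \frac{h}{h} = 3 \cdot 1 = 3$)
$F = - \frac{3}{10}$ ($F = \frac{-7 + 1}{3 + 17} = - \frac{6}{20} = \left(-6\right) \frac{1}{20} = - \frac{3}{10} \approx -0.3$)
$\frac{49436}{F Y{\left(-6 \right)} \left(-15 - 3\right)} = \frac{49436}{- \frac{3 \left(\left(-3\right) \left(-6\right)\right)}{10} \left(-15 - 3\right)} = \frac{49436}{\left(- \frac{3}{10}\right) 18 \left(-18\right)} = \frac{49436}{\left(- \frac{27}{5}\right) \left(-18\right)} = \frac{49436}{\frac{486}{5}} = 49436 \cdot \frac{5}{486} = \frac{123590}{243}$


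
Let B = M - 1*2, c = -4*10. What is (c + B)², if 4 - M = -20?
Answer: 324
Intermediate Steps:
M = 24 (M = 4 - 1*(-20) = 4 + 20 = 24)
c = -40
B = 22 (B = 24 - 1*2 = 24 - 2 = 22)
(c + B)² = (-40 + 22)² = (-18)² = 324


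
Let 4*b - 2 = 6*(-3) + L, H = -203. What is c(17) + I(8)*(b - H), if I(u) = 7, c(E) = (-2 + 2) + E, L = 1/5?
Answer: 28207/20 ≈ 1410.3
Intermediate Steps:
L = 1/5 ≈ 0.20000
c(E) = E (c(E) = 0 + E = E)
b = -79/20 (b = 1/2 + (6*(-3) + 1/5)/4 = 1/2 + (-18 + 1/5)/4 = 1/2 + (1/4)*(-89/5) = 1/2 - 89/20 = -79/20 ≈ -3.9500)
c(17) + I(8)*(b - H) = 17 + 7*(-79/20 - 1*(-203)) = 17 + 7*(-79/20 + 203) = 17 + 7*(3981/20) = 17 + 27867/20 = 28207/20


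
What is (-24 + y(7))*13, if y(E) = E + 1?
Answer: -208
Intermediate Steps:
y(E) = 1 + E
(-24 + y(7))*13 = (-24 + (1 + 7))*13 = (-24 + 8)*13 = -16*13 = -208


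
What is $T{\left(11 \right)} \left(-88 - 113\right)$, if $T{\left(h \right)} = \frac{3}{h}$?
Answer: $- \frac{603}{11} \approx -54.818$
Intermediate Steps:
$T{\left(11 \right)} \left(-88 - 113\right) = \frac{3}{11} \left(-88 - 113\right) = 3 \cdot \frac{1}{11} \left(-201\right) = \frac{3}{11} \left(-201\right) = - \frac{603}{11}$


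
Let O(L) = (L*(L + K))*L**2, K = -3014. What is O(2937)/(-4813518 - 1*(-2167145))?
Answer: 1950754263381/2646373 ≈ 7.3714e+5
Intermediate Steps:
O(L) = L**3*(-3014 + L) (O(L) = (L*(L - 3014))*L**2 = (L*(-3014 + L))*L**2 = L**3*(-3014 + L))
O(2937)/(-4813518 - 1*(-2167145)) = (2937**3*(-3014 + 2937))/(-4813518 - 1*(-2167145)) = (25334470953*(-77))/(-4813518 + 2167145) = -1950754263381/(-2646373) = -1950754263381*(-1/2646373) = 1950754263381/2646373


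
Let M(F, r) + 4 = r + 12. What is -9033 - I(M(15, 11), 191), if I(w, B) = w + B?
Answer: -9243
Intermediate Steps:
M(F, r) = 8 + r (M(F, r) = -4 + (r + 12) = -4 + (12 + r) = 8 + r)
I(w, B) = B + w
-9033 - I(M(15, 11), 191) = -9033 - (191 + (8 + 11)) = -9033 - (191 + 19) = -9033 - 1*210 = -9033 - 210 = -9243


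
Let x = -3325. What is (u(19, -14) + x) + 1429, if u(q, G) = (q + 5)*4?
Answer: -1800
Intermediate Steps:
u(q, G) = 20 + 4*q (u(q, G) = (5 + q)*4 = 20 + 4*q)
(u(19, -14) + x) + 1429 = ((20 + 4*19) - 3325) + 1429 = ((20 + 76) - 3325) + 1429 = (96 - 3325) + 1429 = -3229 + 1429 = -1800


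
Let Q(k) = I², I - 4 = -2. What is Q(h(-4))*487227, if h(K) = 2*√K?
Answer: 1948908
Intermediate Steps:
I = 2 (I = 4 - 2 = 2)
Q(k) = 4 (Q(k) = 2² = 4)
Q(h(-4))*487227 = 4*487227 = 1948908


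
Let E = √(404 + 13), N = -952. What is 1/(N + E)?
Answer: -952/905887 - √417/905887 ≈ -0.0010734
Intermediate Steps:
E = √417 ≈ 20.421
1/(N + E) = 1/(-952 + √417)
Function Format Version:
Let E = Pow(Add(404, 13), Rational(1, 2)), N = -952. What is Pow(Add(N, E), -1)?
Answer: Add(Rational(-952, 905887), Mul(Rational(-1, 905887), Pow(417, Rational(1, 2)))) ≈ -0.0010734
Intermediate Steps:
E = Pow(417, Rational(1, 2)) ≈ 20.421
Pow(Add(N, E), -1) = Pow(Add(-952, Pow(417, Rational(1, 2))), -1)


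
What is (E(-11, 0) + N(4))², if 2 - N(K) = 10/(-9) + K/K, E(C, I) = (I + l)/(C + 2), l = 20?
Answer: 1/81 ≈ 0.012346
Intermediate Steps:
E(C, I) = (20 + I)/(2 + C) (E(C, I) = (I + 20)/(C + 2) = (20 + I)/(2 + C))
N(K) = 19/9 (N(K) = 2 - (10/(-9) + K/K) = 2 - (10*(-⅑) + 1) = 2 - (-10/9 + 1) = 2 - 1*(-⅑) = 2 + ⅑ = 19/9)
(E(-11, 0) + N(4))² = ((20 + 0)/(2 - 11) + 19/9)² = (20/(-9) + 19/9)² = (-⅑*20 + 19/9)² = (-20/9 + 19/9)² = (-⅑)² = 1/81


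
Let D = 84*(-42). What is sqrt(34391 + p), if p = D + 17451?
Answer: 7*sqrt(986) ≈ 219.80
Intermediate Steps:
D = -3528
p = 13923 (p = -3528 + 17451 = 13923)
sqrt(34391 + p) = sqrt(34391 + 13923) = sqrt(48314) = 7*sqrt(986)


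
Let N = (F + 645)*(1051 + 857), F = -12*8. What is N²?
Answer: 1097239490064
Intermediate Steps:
F = -96
N = 1047492 (N = (-96 + 645)*(1051 + 857) = 549*1908 = 1047492)
N² = 1047492² = 1097239490064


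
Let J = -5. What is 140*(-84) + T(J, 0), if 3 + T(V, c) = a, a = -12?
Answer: -11775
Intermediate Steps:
T(V, c) = -15 (T(V, c) = -3 - 12 = -15)
140*(-84) + T(J, 0) = 140*(-84) - 15 = -11760 - 15 = -11775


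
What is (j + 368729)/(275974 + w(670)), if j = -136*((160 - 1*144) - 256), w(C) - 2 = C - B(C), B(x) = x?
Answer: 401369/275976 ≈ 1.4544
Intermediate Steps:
w(C) = 2 (w(C) = 2 + (C - C) = 2 + 0 = 2)
j = 32640 (j = -136*((160 - 144) - 256) = -136*(16 - 256) = -136*(-240) = 32640)
(j + 368729)/(275974 + w(670)) = (32640 + 368729)/(275974 + 2) = 401369/275976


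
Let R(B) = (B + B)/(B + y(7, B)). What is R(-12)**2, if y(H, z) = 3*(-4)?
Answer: 1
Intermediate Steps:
y(H, z) = -12
R(B) = 2*B/(-12 + B) (R(B) = (B + B)/(B - 12) = (2*B)/(-12 + B) = 2*B/(-12 + B))
R(-12)**2 = (2*(-12)/(-12 - 12))**2 = (2*(-12)/(-24))**2 = (2*(-12)*(-1/24))**2 = 1**2 = 1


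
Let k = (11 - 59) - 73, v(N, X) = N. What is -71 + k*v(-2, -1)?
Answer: 171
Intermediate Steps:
k = -121 (k = -48 - 73 = -121)
-71 + k*v(-2, -1) = -71 - 121*(-2) = -71 + 242 = 171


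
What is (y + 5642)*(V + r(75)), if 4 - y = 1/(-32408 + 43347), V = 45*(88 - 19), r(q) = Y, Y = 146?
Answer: 200786938843/10939 ≈ 1.8355e+7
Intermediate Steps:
r(q) = 146
V = 3105 (V = 45*69 = 3105)
y = 43755/10939 (y = 4 - 1/(-32408 + 43347) = 4 - 1/10939 = 43755/10939 ≈ 3.9999)
(y + 5642)*(V + r(75)) = (43755/10939 + 5642)*(3105 + 146) = (61761593/10939)*3251 = 200786938843/10939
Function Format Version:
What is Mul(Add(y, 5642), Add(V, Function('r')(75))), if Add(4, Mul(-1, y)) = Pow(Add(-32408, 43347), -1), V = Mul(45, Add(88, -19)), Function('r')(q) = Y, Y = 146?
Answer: Rational(200786938843, 10939) ≈ 1.8355e+7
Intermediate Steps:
Function('r')(q) = 146
V = 3105 (V = Mul(45, 69) = 3105)
y = Rational(43755, 10939) (y = Add(4, Mul(-1, Pow(Add(-32408, 43347), -1))) = Add(4, Mul(-1, Pow(10939, -1))) = Add(4, Mul(-1, Rational(1, 10939))) = Add(4, Rational(-1, 10939)) = Rational(43755, 10939) ≈ 3.9999)
Mul(Add(y, 5642), Add(V, Function('r')(75))) = Mul(Add(Rational(43755, 10939), 5642), Add(3105, 146)) = Mul(Rational(61761593, 10939), 3251) = Rational(200786938843, 10939)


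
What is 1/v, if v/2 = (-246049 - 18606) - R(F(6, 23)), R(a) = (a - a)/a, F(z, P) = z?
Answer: -1/529310 ≈ -1.8893e-6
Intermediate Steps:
R(a) = 0 (R(a) = 0/a = 0)
v = -529310 (v = 2*((-246049 - 18606) - 1*0) = 2*(-264655 + 0) = 2*(-264655) = -529310)
1/v = 1/(-529310) = -1/529310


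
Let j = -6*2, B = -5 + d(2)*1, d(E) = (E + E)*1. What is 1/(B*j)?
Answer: 1/12 ≈ 0.083333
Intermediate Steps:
d(E) = 2*E (d(E) = (2*E)*1 = 2*E)
B = -1 (B = -5 + (2*2)*1 = -5 + 4*1 = -5 + 4 = -1)
j = -12
1/(B*j) = 1/(-1*(-12)) = 1/12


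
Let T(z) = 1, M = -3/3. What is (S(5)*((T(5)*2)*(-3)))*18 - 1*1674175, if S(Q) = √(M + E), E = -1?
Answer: -1674175 - 108*I*√2 ≈ -1.6742e+6 - 152.74*I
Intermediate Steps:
M = -1 (M = -3*⅓ = -1)
S(Q) = I*√2 (S(Q) = √(-1 - 1) = √(-2) = I*√2)
(S(5)*((T(5)*2)*(-3)))*18 - 1*1674175 = ((I*√2)*((1*2)*(-3)))*18 - 1*1674175 = ((I*√2)*(2*(-3)))*18 - 1674175 = ((I*√2)*(-6))*18 - 1674175 = -6*I*√2*18 - 1674175 = -108*I*√2 - 1674175 = -1674175 - 108*I*√2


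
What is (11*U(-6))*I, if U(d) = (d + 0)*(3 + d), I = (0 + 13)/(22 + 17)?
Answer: 66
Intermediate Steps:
I = 1/3 (I = 13/39 = 13*(1/39) = 1/3 ≈ 0.33333)
U(d) = d*(3 + d)
(11*U(-6))*I = (11*(-6*(3 - 6)))*(1/3) = (11*(-6*(-3)))*(1/3) = (11*18)*(1/3) = 198*(1/3) = 66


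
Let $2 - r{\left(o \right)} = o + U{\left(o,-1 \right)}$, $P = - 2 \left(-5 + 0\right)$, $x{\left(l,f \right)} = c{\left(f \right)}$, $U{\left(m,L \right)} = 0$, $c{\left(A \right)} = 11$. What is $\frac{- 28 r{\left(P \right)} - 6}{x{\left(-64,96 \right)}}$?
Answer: $\frac{218}{11} \approx 19.818$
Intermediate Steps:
$x{\left(l,f \right)} = 11$
$P = 10$ ($P = \left(-2\right) \left(-5\right) = 10$)
$r{\left(o \right)} = 2 - o$ ($r{\left(o \right)} = 2 - \left(o + 0\right) = 2 - o$)
$\frac{- 28 r{\left(P \right)} - 6}{x{\left(-64,96 \right)}} = \frac{- 28 \left(2 - 10\right) - 6}{11} = \left(- 28 \left(2 - 10\right) - 6\right) \frac{1}{11} = \left(\left(-28\right) \left(-8\right) - 6\right) \frac{1}{11} = \left(224 - 6\right) \frac{1}{11} = 218 \cdot \frac{1}{11} = \frac{218}{11}$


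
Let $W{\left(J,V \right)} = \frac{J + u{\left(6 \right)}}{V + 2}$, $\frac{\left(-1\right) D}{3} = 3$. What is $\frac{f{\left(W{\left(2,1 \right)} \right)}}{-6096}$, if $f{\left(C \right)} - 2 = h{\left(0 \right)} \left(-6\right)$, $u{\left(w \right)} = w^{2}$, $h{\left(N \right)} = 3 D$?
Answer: $- \frac{41}{1524} \approx -0.026903$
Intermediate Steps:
$D = -9$ ($D = \left(-3\right) 3 = -9$)
$h{\left(N \right)} = -27$ ($h{\left(N \right)} = 3 \left(-9\right) = -27$)
$W{\left(J,V \right)} = \frac{36 + J}{2 + V}$ ($W{\left(J,V \right)} = \frac{J + 6^{2}}{V + 2} = \frac{J + 36}{2 + V} = \frac{36 + J}{2 + V}$)
$f{\left(C \right)} = 164$ ($f{\left(C \right)} = 2 - -162 = 2 + 162 = 164$)
$\frac{f{\left(W{\left(2,1 \right)} \right)}}{-6096} = \frac{164}{-6096} = 164 \left(- \frac{1}{6096}\right) = - \frac{41}{1524}$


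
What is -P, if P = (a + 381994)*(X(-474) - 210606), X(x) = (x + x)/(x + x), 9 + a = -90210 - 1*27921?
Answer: 55568971670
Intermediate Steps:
a = -118140 (a = -9 + (-90210 - 1*27921) = -9 + (-90210 - 27921) = -9 - 118131 = -118140)
X(x) = 1 (X(x) = (2*x)/((2*x)) = (2*x)*(1/(2*x)) = 1)
P = -55568971670 (P = (-118140 + 381994)*(1 - 210606) = 263854*(-210605) = -55568971670)
-P = -1*(-55568971670) = 55568971670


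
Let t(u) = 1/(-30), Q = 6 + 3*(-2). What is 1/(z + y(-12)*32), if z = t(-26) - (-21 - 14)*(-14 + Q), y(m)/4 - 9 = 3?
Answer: 30/31379 ≈ 0.00095605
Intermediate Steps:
y(m) = 48 (y(m) = 36 + 4*3 = 36 + 12 = 48)
Q = 0 (Q = 6 - 6 = 0)
t(u) = -1/30
z = -14701/30 (z = -1/30 - (-21 - 14)*(-14 + 0) = -1/30 - (-35)*(-14) = -1/30 - 1*490 = -1/30 - 490 = -14701/30 ≈ -490.03)
1/(z + y(-12)*32) = 1/(-14701/30 + 48*32) = 1/(-14701/30 + 1536) = 1/(31379/30) = 30/31379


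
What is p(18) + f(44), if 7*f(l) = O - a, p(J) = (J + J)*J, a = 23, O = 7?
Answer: 4520/7 ≈ 645.71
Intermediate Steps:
p(J) = 2*J² (p(J) = (2*J)*J = 2*J²)
f(l) = -16/7 (f(l) = (7 - 1*23)/7 = (7 - 23)/7 = (⅐)*(-16) = -16/7)
p(18) + f(44) = 2*18² - 16/7 = 2*324 - 16/7 = 648 - 16/7 = 4520/7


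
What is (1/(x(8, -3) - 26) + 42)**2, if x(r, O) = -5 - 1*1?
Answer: 1803649/1024 ≈ 1761.4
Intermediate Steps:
x(r, O) = -6 (x(r, O) = -5 - 1 = -6)
(1/(x(8, -3) - 26) + 42)**2 = (1/(-6 - 26) + 42)**2 = (1/(-32) + 42)**2 = (-1/32 + 42)**2 = (1343/32)**2 = 1803649/1024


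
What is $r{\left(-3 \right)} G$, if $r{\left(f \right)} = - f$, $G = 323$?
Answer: $969$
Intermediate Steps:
$r{\left(-3 \right)} G = \left(-1\right) \left(-3\right) 323 = 3 \cdot 323 = 969$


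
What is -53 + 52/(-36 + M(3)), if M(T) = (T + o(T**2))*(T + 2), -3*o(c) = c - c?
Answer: -1165/21 ≈ -55.476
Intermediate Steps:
o(c) = 0 (o(c) = -(c - c)/3 = -1/3*0 = 0)
M(T) = T*(2 + T) (M(T) = (T + 0)*(T + 2) = T*(2 + T))
-53 + 52/(-36 + M(3)) = -53 + 52/(-36 + 3*(2 + 3)) = -53 + 52/(-36 + 3*5) = -53 + 52/(-36 + 15) = -53 + 52/(-21) = -53 - 1/21*52 = -53 - 52/21 = -1165/21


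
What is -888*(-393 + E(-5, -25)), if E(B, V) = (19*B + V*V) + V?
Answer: -99456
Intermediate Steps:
E(B, V) = V + V² + 19*B (E(B, V) = (19*B + V²) + V = (V² + 19*B) + V = V + V² + 19*B)
-888*(-393 + E(-5, -25)) = -888*(-393 + (-25 + (-25)² + 19*(-5))) = -888*(-393 + (-25 + 625 - 95)) = -888*(-393 + 505) = -888*112 = -99456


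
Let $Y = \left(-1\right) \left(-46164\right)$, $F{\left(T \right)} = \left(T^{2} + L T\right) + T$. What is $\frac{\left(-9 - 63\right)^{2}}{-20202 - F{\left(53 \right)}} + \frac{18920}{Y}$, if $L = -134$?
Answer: $\frac{7835858}{92108721} \approx 0.085072$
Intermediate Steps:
$F{\left(T \right)} = T^{2} - 133 T$ ($F{\left(T \right)} = \left(T^{2} - 134 T\right) + T = T^{2} - 133 T$)
$Y = 46164$
$\frac{\left(-9 - 63\right)^{2}}{-20202 - F{\left(53 \right)}} + \frac{18920}{Y} = \frac{\left(-9 - 63\right)^{2}}{-20202 - 53 \left(-133 + 53\right)} + \frac{18920}{46164} = \frac{\left(-72\right)^{2}}{-20202 - 53 \left(-80\right)} + 18920 \cdot \frac{1}{46164} = \frac{5184}{-20202 - -4240} + \frac{4730}{11541} = \frac{5184}{-20202 + 4240} + \frac{4730}{11541} = \frac{5184}{-15962} + \frac{4730}{11541} = 5184 \left(- \frac{1}{15962}\right) + \frac{4730}{11541} = - \frac{2592}{7981} + \frac{4730}{11541} = \frac{7835858}{92108721}$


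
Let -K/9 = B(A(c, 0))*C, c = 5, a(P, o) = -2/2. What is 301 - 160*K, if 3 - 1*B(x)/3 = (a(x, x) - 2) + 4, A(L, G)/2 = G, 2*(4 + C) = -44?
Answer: -224339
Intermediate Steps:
a(P, o) = -1 (a(P, o) = -2*½ = -1)
C = -26 (C = -4 + (½)*(-44) = -4 - 22 = -26)
A(L, G) = 2*G
B(x) = 6 (B(x) = 9 - 3*((-1 - 2) + 4) = 9 - 3*(-3 + 4) = 9 - 3*1 = 9 - 3 = 6)
K = 1404 (K = -54*(-26) = -9*(-156) = 1404)
301 - 160*K = 301 - 160*1404 = 301 - 224640 = -224339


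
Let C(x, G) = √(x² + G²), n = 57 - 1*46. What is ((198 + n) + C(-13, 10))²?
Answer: (209 + √269)² ≈ 50806.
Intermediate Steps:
n = 11 (n = 57 - 46 = 11)
C(x, G) = √(G² + x²)
((198 + n) + C(-13, 10))² = ((198 + 11) + √(10² + (-13)²))² = (209 + √(100 + 169))² = (209 + √269)²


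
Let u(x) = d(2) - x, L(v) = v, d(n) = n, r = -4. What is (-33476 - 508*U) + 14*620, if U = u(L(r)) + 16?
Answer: -35972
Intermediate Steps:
u(x) = 2 - x
U = 22 (U = (2 - 1*(-4)) + 16 = (2 + 4) + 16 = 6 + 16 = 22)
(-33476 - 508*U) + 14*620 = (-33476 - 508*22) + 14*620 = (-33476 - 11176) + 8680 = -44652 + 8680 = -35972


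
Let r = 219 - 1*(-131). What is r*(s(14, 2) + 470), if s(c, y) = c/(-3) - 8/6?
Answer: 162400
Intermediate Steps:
r = 350 (r = 219 + 131 = 350)
s(c, y) = -4/3 - c/3 (s(c, y) = c*(-⅓) - 8*⅙ = -c/3 - 4/3 = -4/3 - c/3)
r*(s(14, 2) + 470) = 350*((-4/3 - ⅓*14) + 470) = 350*((-4/3 - 14/3) + 470) = 350*(-6 + 470) = 350*464 = 162400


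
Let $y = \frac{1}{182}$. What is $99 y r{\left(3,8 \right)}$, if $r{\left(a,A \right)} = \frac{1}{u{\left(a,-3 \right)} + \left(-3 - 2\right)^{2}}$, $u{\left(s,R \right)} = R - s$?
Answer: $\frac{99}{3458} \approx 0.028629$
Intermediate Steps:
$r{\left(a,A \right)} = \frac{1}{22 - a}$ ($r{\left(a,A \right)} = \frac{1}{\left(-3 - a\right) + \left(-3 - 2\right)^{2}} = \frac{1}{\left(-3 - a\right) + \left(-5\right)^{2}} = \frac{1}{\left(-3 - a\right) + 25} = \frac{1}{22 - a}$)
$y = \frac{1}{182} \approx 0.0054945$
$99 y r{\left(3,8 \right)} = 99 \cdot \frac{1}{182} \left(- \frac{1}{-22 + 3}\right) = \frac{99 \left(- \frac{1}{-19}\right)}{182} = \frac{99 \left(\left(-1\right) \left(- \frac{1}{19}\right)\right)}{182} = \frac{99}{182} \cdot \frac{1}{19} = \frac{99}{3458}$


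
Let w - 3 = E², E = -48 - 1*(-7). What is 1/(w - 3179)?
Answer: -1/1495 ≈ -0.00066890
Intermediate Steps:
E = -41 (E = -48 + 7 = -41)
w = 1684 (w = 3 + (-41)² = 3 + 1681 = 1684)
1/(w - 3179) = 1/(1684 - 3179) = 1/(-1495) = -1/1495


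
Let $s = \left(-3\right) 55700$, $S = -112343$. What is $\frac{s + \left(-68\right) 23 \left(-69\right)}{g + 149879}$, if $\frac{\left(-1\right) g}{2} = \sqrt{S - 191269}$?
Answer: $- \frac{8870438736}{22464929089} - \frac{236736 i \sqrt{75903}}{22464929089} \approx -0.39486 - 0.0029033 i$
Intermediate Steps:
$s = -167100$
$g = - 4 i \sqrt{75903}$ ($g = - 2 \sqrt{-112343 - 191269} = - 2 \sqrt{-303612} = - 2 \cdot 2 i \sqrt{75903} = - 4 i \sqrt{75903} \approx - 1102.0 i$)
$\frac{s + \left(-68\right) 23 \left(-69\right)}{g + 149879} = \frac{-167100 + \left(-68\right) 23 \left(-69\right)}{- 4 i \sqrt{75903} + 149879} = \frac{-167100 - -107916}{149879 - 4 i \sqrt{75903}} = \frac{-167100 + 107916}{149879 - 4 i \sqrt{75903}} = - \frac{59184}{149879 - 4 i \sqrt{75903}}$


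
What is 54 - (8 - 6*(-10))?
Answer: -14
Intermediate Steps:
54 - (8 - 6*(-10)) = 54 - (8 + 60) = 54 - 1*68 = 54 - 68 = -14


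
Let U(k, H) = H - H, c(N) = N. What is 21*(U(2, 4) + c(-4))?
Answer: -84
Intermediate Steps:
U(k, H) = 0
21*(U(2, 4) + c(-4)) = 21*(0 - 4) = 21*(-4) = -84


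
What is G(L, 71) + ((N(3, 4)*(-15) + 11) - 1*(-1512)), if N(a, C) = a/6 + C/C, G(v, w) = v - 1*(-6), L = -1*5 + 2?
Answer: 3007/2 ≈ 1503.5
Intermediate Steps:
L = -3 (L = -5 + 2 = -3)
G(v, w) = 6 + v (G(v, w) = v + 6 = 6 + v)
N(a, C) = 1 + a/6 (N(a, C) = a*(1/6) + 1 = a/6 + 1 = 1 + a/6)
G(L, 71) + ((N(3, 4)*(-15) + 11) - 1*(-1512)) = (6 - 3) + (((1 + (1/6)*3)*(-15) + 11) - 1*(-1512)) = 3 + (((1 + 1/2)*(-15) + 11) + 1512) = 3 + (((3/2)*(-15) + 11) + 1512) = 3 + ((-45/2 + 11) + 1512) = 3 + (-23/2 + 1512) = 3 + 3001/2 = 3007/2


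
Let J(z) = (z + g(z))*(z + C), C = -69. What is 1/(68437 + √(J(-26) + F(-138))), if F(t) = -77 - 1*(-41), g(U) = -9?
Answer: 68437/4683619680 - √3289/4683619680 ≈ 1.4600e-5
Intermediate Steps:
F(t) = -36 (F(t) = -77 + 41 = -36)
J(z) = (-69 + z)*(-9 + z) (J(z) = (z - 9)*(z - 69) = (-9 + z)*(-69 + z) = (-69 + z)*(-9 + z))
1/(68437 + √(J(-26) + F(-138))) = 1/(68437 + √((621 + (-26)² - 78*(-26)) - 36)) = 1/(68437 + √((621 + 676 + 2028) - 36)) = 1/(68437 + √(3325 - 36)) = 1/(68437 + √3289)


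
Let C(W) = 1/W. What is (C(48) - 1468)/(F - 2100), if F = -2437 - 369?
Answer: 70463/235488 ≈ 0.29922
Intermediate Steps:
F = -2806
(C(48) - 1468)/(F - 2100) = (1/48 - 1468)/(-2806 - 2100) = (1/48 - 1468)/(-4906) = -70463/48*(-1/4906) = 70463/235488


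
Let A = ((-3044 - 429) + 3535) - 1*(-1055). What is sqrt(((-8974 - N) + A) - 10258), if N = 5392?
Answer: I*sqrt(23507) ≈ 153.32*I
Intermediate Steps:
A = 1117 (A = (-3473 + 3535) + 1055 = 62 + 1055 = 1117)
sqrt(((-8974 - N) + A) - 10258) = sqrt(((-8974 - 1*5392) + 1117) - 10258) = sqrt(((-8974 - 5392) + 1117) - 10258) = sqrt((-14366 + 1117) - 10258) = sqrt(-13249 - 10258) = sqrt(-23507) = I*sqrt(23507)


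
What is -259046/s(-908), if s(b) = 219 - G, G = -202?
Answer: -259046/421 ≈ -615.31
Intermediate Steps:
s(b) = 421 (s(b) = 219 - 1*(-202) = 219 + 202 = 421)
-259046/s(-908) = -259046/421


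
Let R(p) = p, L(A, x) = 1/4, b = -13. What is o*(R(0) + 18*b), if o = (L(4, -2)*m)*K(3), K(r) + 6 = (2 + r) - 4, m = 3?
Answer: 1755/2 ≈ 877.50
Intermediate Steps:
L(A, x) = 1/4
K(r) = -8 + r (K(r) = -6 + ((2 + r) - 4) = -6 + (-2 + r) = -8 + r)
o = -15/4 (o = ((1/4)*3)*(-8 + 3) = (3/4)*(-5) = -15/4 ≈ -3.7500)
o*(R(0) + 18*b) = -15*(0 + 18*(-13))/4 = -15*(0 - 234)/4 = -15/4*(-234) = 1755/2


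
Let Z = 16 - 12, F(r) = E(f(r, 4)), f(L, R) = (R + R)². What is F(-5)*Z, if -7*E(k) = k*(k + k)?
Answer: -32768/7 ≈ -4681.1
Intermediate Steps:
f(L, R) = 4*R² (f(L, R) = (2*R)² = 4*R²)
E(k) = -2*k²/7 (E(k) = -k*(k + k)/7 = -k*2*k/7 = -2*k²/7)
F(r) = -8192/7 (F(r) = -2*(4*4²)²/7 = -2*(4*16)²/7 = -2/7*64² = -2/7*4096 = -8192/7)
Z = 4
F(-5)*Z = -8192/7*4 = -32768/7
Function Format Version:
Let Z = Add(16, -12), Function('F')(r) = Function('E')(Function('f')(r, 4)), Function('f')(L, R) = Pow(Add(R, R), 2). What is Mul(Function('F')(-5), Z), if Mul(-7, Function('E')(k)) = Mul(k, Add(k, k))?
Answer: Rational(-32768, 7) ≈ -4681.1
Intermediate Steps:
Function('f')(L, R) = Mul(4, Pow(R, 2)) (Function('f')(L, R) = Pow(Mul(2, R), 2) = Mul(4, Pow(R, 2)))
Function('E')(k) = Mul(Rational(-2, 7), Pow(k, 2)) (Function('E')(k) = Mul(Rational(-1, 7), Mul(k, Add(k, k))) = Mul(Rational(-1, 7), Mul(k, Mul(2, k))) = Mul(Rational(-1, 7), Mul(2, Pow(k, 2))) = Mul(Rational(-2, 7), Pow(k, 2)))
Function('F')(r) = Rational(-8192, 7) (Function('F')(r) = Mul(Rational(-2, 7), Pow(Mul(4, Pow(4, 2)), 2)) = Mul(Rational(-2, 7), Pow(Mul(4, 16), 2)) = Mul(Rational(-2, 7), Pow(64, 2)) = Mul(Rational(-2, 7), 4096) = Rational(-8192, 7))
Z = 4
Mul(Function('F')(-5), Z) = Mul(Rational(-8192, 7), 4) = Rational(-32768, 7)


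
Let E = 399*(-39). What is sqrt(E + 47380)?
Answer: sqrt(31819) ≈ 178.38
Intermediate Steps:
E = -15561
sqrt(E + 47380) = sqrt(-15561 + 47380) = sqrt(31819)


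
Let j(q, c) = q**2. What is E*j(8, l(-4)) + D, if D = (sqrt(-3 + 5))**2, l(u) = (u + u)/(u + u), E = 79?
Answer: 5058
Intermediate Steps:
l(u) = 1 (l(u) = (2*u)/((2*u)) = (2*u)*(1/(2*u)) = 1)
D = 2 (D = (sqrt(2))**2 = 2)
E*j(8, l(-4)) + D = 79*8**2 + 2 = 79*64 + 2 = 5056 + 2 = 5058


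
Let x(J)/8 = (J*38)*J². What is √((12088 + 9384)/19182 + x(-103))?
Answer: 8*I*√477455680016223/9591 ≈ 18226.0*I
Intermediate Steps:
x(J) = 304*J³ (x(J) = 8*((J*38)*J²) = 8*((38*J)*J²) = 8*(38*J³) = 304*J³)
√((12088 + 9384)/19182 + x(-103)) = √((12088 + 9384)/19182 + 304*(-103)³) = √(21472*(1/19182) + 304*(-1092727)) = √(10736/9591 - 332189008) = √(-3186024764992/9591) = 8*I*√477455680016223/9591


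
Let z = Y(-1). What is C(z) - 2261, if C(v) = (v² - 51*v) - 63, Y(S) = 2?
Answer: -2422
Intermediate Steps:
z = 2
C(v) = -63 + v² - 51*v
C(z) - 2261 = (-63 + 2² - 51*2) - 2261 = (-63 + 4 - 102) - 2261 = -161 - 2261 = -2422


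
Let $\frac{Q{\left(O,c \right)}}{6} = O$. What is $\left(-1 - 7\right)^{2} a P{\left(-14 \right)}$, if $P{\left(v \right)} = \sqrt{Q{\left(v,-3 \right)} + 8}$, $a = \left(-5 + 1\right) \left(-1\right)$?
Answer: $512 i \sqrt{19} \approx 2231.8 i$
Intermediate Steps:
$a = 4$ ($a = \left(-4\right) \left(-1\right) = 4$)
$Q{\left(O,c \right)} = 6 O$
$P{\left(v \right)} = \sqrt{8 + 6 v}$ ($P{\left(v \right)} = \sqrt{6 v + 8} = \sqrt{8 + 6 v}$)
$\left(-1 - 7\right)^{2} a P{\left(-14 \right)} = \left(-1 - 7\right)^{2} \cdot 4 \sqrt{8 + 6 \left(-14\right)} = \left(-8\right)^{2} \cdot 4 \sqrt{8 - 84} = 64 \cdot 4 \sqrt{-76} = 256 \cdot 2 i \sqrt{19} = 512 i \sqrt{19}$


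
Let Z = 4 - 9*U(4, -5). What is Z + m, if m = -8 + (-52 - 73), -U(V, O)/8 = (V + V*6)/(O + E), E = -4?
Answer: -353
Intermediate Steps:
U(V, O) = -56*V/(-4 + O) (U(V, O) = -8*(V + V*6)/(O - 4) = -8*(V + 6*V)/(-4 + O) = -8*7*V/(-4 + O) = -56*V/(-4 + O))
m = -133 (m = -8 - 125 = -133)
Z = -220 (Z = 4 - (-504)*4/(-4 - 5) = 4 - (-504)*4/(-9) = 4 - (-504)*4*(-1)/9 = 4 - 9*224/9 = 4 - 224 = -220)
Z + m = -220 - 133 = -353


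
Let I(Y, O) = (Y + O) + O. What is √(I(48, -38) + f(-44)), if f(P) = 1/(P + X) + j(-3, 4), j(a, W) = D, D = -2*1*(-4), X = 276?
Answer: I*√269062/116 ≈ 4.4717*I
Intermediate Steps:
D = 8 (D = -2*(-4) = 8)
j(a, W) = 8
f(P) = 8 + 1/(276 + P) (f(P) = 1/(P + 276) + 8 = 1/(276 + P) + 8 = 8 + 1/(276 + P))
I(Y, O) = Y + 2*O (I(Y, O) = (O + Y) + O = Y + 2*O)
√(I(48, -38) + f(-44)) = √((48 + 2*(-38)) + (2209 + 8*(-44))/(276 - 44)) = √((48 - 76) + (2209 - 352)/232) = √(-28 + (1/232)*1857) = √(-28 + 1857/232) = √(-4639/232) = I*√269062/116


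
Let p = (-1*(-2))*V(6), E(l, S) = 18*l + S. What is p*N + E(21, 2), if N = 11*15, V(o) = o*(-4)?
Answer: -7540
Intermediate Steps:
V(o) = -4*o
E(l, S) = S + 18*l
N = 165
p = -48 (p = (-1*(-2))*(-4*6) = 2*(-24) = -48)
p*N + E(21, 2) = -48*165 + (2 + 18*21) = -7920 + (2 + 378) = -7920 + 380 = -7540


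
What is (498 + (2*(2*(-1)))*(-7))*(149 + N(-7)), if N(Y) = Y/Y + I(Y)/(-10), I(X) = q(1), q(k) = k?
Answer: 394237/5 ≈ 78847.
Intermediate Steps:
I(X) = 1
N(Y) = 9/10 (N(Y) = Y/Y + 1/(-10) = 1 + 1*(-⅒) = 1 - ⅒ = 9/10)
(498 + (2*(2*(-1)))*(-7))*(149 + N(-7)) = (498 + (2*(2*(-1)))*(-7))*(149 + 9/10) = (498 + (2*(-2))*(-7))*(1499/10) = (498 - 4*(-7))*(1499/10) = (498 + 28)*(1499/10) = 526*(1499/10) = 394237/5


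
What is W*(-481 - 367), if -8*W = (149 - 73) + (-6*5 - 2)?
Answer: 4664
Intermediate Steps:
W = -11/2 (W = -((149 - 73) + (-6*5 - 2))/8 = -(76 + (-30 - 2))/8 = -(76 - 32)/8 = -1/8*44 = -11/2 ≈ -5.5000)
W*(-481 - 367) = -11*(-481 - 367)/2 = -11/2*(-848) = 4664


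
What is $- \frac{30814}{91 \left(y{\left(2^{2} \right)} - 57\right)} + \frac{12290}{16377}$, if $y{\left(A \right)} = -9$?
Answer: $\frac{13772729}{2341911} \approx 5.881$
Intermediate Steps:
$- \frac{30814}{91 \left(y{\left(2^{2} \right)} - 57\right)} + \frac{12290}{16377} = - \frac{30814}{91 \left(-9 - 57\right)} + \frac{12290}{16377} = - \frac{30814}{91 \left(-66\right)} + 12290 \cdot \frac{1}{16377} = - \frac{30814}{-6006} + \frac{12290}{16377} = \left(-30814\right) \left(- \frac{1}{6006}\right) + \frac{12290}{16377} = \frac{2201}{429} + \frac{12290}{16377} = \frac{13772729}{2341911}$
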